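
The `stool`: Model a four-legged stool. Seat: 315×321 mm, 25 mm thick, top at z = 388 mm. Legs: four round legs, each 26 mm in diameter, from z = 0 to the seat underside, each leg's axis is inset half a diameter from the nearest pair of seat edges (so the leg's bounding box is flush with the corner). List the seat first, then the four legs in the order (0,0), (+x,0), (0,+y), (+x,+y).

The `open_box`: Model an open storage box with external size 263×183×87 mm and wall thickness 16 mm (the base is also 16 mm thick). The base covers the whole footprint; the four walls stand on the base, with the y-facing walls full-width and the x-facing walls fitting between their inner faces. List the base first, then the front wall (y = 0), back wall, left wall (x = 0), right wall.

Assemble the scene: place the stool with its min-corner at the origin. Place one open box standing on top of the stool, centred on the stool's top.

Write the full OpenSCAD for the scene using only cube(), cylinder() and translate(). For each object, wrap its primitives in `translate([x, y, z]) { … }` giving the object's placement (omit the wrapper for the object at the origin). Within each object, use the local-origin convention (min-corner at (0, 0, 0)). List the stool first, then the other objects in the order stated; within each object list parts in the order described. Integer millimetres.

translate([0, 0, 363]) cube([315, 321, 25]);
translate([13, 13, 0]) cylinder(h = 363, r = 13);
translate([302, 13, 0]) cylinder(h = 363, r = 13);
translate([13, 308, 0]) cylinder(h = 363, r = 13);
translate([302, 308, 0]) cylinder(h = 363, r = 13);
translate([26, 69, 388]) {
  cube([263, 183, 16]);
  translate([0, 0, 16]) cube([263, 16, 71]);
  translate([0, 167, 16]) cube([263, 16, 71]);
  translate([0, 16, 16]) cube([16, 151, 71]);
  translate([247, 16, 16]) cube([16, 151, 71]);
}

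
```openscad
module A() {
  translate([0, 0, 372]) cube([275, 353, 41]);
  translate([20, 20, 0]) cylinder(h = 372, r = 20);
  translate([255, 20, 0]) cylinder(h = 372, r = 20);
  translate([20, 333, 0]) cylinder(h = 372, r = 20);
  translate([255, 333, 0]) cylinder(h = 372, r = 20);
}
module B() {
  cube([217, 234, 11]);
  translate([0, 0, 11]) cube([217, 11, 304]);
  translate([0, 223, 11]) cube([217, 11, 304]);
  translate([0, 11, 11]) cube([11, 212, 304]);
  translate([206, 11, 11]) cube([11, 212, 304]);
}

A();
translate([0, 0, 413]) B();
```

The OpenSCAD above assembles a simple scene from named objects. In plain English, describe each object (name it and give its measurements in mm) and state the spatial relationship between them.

A is a simple wooden stool: a rectangular seat 275 mm (x) by 353 mm (y), 41 mm thick, top face at z = 413 mm, on four round legs, each 40 mm in diameter. The legs rest on z = 0, each leg's axis is inset half a diameter from the nearest pair of seat edges (so the leg's bounding box is flush with the corner).

B is an open storage box with external size 217×234×315 mm and wall thickness 11 mm (the base is also 11 mm thick). The base covers the whole footprint; the four walls stand on the base, with the y-facing walls full-width and the x-facing walls fitting between their inner faces.

The open box is on top of the stool.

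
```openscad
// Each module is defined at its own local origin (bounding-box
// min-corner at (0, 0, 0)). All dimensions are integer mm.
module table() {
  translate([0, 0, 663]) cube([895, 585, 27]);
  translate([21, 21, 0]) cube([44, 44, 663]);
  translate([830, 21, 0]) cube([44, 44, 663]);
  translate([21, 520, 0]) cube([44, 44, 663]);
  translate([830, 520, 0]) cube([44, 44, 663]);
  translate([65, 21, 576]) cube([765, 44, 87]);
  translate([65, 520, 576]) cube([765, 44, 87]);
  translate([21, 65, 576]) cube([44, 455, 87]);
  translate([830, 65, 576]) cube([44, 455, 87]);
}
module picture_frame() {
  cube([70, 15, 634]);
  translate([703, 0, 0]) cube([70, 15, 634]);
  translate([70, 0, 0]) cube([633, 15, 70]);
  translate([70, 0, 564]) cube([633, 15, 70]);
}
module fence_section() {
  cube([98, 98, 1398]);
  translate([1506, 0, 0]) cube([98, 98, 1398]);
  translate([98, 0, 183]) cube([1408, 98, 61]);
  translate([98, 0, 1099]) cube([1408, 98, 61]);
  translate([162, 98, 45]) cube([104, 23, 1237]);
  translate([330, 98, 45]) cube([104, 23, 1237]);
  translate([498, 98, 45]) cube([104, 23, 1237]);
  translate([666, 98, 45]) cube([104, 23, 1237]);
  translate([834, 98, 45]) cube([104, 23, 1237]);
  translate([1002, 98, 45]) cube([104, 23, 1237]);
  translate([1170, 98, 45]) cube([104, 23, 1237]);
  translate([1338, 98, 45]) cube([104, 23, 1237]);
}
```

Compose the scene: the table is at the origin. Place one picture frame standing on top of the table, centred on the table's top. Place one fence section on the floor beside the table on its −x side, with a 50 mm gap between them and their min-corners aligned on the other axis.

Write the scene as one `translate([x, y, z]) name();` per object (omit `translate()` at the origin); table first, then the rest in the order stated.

table();
translate([61, 285, 690]) picture_frame();
translate([-1654, 0, 0]) fence_section();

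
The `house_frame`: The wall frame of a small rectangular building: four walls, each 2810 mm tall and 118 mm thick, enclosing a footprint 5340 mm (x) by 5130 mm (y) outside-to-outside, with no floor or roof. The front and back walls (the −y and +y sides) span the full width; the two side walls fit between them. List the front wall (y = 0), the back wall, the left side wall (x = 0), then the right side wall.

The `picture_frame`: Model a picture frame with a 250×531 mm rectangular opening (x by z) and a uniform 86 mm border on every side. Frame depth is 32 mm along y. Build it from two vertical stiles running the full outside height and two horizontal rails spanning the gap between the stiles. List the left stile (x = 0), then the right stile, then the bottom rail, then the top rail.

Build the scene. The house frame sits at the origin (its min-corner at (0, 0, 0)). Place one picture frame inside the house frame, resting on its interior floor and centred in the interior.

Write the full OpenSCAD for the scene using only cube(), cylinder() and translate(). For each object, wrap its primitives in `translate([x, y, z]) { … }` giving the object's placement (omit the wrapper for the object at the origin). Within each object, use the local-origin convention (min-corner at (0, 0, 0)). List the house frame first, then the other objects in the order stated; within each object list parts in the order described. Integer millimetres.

cube([5340, 118, 2810]);
translate([0, 5012, 0]) cube([5340, 118, 2810]);
translate([0, 118, 0]) cube([118, 4894, 2810]);
translate([5222, 118, 0]) cube([118, 4894, 2810]);
translate([2459, 2549, 0]) {
  cube([86, 32, 703]);
  translate([336, 0, 0]) cube([86, 32, 703]);
  translate([86, 0, 0]) cube([250, 32, 86]);
  translate([86, 0, 617]) cube([250, 32, 86]);
}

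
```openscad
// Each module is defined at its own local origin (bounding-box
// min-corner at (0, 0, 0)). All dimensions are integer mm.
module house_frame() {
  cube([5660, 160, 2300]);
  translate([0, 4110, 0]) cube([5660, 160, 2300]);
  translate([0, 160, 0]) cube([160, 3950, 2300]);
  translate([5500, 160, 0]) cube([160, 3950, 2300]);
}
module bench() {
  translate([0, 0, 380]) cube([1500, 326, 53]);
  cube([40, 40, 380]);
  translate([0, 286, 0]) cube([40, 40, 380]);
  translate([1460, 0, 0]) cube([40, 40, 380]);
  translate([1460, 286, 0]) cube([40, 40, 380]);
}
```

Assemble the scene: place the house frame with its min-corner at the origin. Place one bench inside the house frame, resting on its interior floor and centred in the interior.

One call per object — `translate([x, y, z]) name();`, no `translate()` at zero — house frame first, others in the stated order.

house_frame();
translate([2080, 1972, 0]) bench();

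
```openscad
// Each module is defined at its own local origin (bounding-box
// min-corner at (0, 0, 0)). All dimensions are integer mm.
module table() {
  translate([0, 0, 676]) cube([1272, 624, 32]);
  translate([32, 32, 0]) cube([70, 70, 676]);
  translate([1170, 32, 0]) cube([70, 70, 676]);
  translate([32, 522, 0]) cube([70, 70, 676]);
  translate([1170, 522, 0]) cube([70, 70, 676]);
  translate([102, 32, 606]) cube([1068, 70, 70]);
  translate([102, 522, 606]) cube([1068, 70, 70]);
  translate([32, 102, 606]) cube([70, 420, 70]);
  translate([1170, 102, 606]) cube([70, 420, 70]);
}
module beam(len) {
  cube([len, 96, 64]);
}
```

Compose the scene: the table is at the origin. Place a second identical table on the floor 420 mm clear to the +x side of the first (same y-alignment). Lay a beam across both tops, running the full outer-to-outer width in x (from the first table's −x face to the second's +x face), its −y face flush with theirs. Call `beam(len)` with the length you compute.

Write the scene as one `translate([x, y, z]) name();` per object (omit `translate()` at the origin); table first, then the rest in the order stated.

table();
translate([1692, 0, 0]) table();
translate([0, 0, 708]) beam(2964);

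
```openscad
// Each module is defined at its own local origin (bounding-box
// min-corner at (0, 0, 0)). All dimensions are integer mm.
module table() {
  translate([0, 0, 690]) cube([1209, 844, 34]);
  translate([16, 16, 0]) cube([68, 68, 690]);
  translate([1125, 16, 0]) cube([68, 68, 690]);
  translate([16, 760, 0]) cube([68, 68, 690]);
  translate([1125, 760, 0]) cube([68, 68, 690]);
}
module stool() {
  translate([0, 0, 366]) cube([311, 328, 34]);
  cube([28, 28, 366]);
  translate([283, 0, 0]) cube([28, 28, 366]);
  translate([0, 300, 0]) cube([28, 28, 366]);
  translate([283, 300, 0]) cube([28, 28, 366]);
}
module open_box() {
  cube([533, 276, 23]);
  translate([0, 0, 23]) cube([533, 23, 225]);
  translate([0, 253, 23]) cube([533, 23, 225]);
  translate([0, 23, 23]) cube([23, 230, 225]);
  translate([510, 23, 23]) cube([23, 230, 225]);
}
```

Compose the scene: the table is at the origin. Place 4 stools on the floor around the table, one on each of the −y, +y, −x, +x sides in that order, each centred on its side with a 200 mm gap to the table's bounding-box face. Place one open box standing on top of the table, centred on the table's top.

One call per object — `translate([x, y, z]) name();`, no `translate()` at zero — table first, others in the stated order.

table();
translate([449, -528, 0]) stool();
translate([449, 1044, 0]) stool();
translate([-511, 258, 0]) stool();
translate([1409, 258, 0]) stool();
translate([338, 284, 724]) open_box();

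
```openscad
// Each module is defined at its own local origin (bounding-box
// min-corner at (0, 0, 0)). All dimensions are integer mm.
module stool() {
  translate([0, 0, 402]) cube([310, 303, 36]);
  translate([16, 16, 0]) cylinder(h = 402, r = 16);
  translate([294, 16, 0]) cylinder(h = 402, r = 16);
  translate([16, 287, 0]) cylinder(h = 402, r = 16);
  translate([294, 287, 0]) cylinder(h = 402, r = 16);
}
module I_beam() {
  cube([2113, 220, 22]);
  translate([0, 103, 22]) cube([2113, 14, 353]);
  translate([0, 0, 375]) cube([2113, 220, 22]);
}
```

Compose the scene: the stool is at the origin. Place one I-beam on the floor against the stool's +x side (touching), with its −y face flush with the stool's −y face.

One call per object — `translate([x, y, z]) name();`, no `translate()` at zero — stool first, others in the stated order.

stool();
translate([310, 0, 0]) I_beam();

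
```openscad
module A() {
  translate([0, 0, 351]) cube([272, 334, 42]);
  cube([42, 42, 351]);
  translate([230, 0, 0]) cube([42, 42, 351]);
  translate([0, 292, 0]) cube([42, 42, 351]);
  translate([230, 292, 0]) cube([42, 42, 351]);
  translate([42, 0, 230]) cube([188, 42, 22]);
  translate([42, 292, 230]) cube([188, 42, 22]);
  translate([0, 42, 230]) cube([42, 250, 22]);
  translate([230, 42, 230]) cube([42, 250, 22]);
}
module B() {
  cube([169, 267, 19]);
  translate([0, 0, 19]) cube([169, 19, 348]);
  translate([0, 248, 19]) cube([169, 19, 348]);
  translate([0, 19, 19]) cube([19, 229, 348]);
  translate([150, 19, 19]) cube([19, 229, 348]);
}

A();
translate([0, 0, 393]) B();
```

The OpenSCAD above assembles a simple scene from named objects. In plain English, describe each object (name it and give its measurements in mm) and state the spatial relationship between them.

A is a simple wooden stool: a rectangular seat 272 mm (x) by 334 mm (y), 42 mm thick, top face at z = 393 mm, on four square legs, each 42×42 mm in cross-section. The legs rest on z = 0, each flush with a corner of the seat. Four stretchers, 42 mm wide and 22 mm tall, connect adjacent legs with their undersides at z = 230 mm, each running between the inner faces of the legs it joins and aligned with the legs' outer faces on the other axis.

B is an open storage box with external size 169×267×367 mm and wall thickness 19 mm (the base is also 19 mm thick). The base covers the whole footprint; the four walls stand on the base, with the y-facing walls full-width and the x-facing walls fitting between their inner faces.

The open box is on top of the stool.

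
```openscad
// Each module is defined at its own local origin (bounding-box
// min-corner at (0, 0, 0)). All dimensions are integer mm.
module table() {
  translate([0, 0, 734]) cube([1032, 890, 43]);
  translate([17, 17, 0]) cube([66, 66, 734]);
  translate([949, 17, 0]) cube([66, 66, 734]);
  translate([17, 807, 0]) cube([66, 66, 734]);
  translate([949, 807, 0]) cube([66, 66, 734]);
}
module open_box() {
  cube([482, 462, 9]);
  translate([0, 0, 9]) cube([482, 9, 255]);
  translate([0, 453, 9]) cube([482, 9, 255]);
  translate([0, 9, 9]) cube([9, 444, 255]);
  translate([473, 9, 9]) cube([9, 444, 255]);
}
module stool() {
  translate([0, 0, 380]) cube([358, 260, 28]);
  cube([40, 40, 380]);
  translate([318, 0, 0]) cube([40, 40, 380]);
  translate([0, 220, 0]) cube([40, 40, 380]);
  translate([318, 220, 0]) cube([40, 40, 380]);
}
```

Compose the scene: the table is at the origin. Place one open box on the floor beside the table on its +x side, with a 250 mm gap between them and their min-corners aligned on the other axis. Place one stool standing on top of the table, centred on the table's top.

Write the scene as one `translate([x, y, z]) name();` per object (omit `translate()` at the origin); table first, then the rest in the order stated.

table();
translate([1282, 0, 0]) open_box();
translate([337, 315, 777]) stool();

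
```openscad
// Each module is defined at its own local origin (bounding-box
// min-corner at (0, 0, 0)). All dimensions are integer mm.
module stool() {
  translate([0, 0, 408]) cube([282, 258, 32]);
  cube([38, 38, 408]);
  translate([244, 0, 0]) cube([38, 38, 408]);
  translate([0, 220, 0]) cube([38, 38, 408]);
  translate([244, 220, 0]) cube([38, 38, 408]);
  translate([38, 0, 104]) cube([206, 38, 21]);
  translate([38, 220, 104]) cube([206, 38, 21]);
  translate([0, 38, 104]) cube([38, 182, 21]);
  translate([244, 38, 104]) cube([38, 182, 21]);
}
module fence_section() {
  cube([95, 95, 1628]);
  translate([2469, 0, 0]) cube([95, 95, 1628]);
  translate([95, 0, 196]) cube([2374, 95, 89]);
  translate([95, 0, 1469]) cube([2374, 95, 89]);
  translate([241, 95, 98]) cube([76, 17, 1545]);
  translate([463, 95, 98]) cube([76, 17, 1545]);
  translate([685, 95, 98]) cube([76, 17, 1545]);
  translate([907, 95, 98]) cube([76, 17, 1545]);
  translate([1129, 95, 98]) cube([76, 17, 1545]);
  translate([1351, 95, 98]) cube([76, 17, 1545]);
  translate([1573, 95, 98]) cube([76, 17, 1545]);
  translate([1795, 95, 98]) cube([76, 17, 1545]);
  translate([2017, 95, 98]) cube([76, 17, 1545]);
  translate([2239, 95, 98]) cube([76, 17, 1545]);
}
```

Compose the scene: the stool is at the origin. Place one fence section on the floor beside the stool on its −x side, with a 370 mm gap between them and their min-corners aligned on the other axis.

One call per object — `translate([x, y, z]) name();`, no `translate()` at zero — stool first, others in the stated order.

stool();
translate([-2934, 0, 0]) fence_section();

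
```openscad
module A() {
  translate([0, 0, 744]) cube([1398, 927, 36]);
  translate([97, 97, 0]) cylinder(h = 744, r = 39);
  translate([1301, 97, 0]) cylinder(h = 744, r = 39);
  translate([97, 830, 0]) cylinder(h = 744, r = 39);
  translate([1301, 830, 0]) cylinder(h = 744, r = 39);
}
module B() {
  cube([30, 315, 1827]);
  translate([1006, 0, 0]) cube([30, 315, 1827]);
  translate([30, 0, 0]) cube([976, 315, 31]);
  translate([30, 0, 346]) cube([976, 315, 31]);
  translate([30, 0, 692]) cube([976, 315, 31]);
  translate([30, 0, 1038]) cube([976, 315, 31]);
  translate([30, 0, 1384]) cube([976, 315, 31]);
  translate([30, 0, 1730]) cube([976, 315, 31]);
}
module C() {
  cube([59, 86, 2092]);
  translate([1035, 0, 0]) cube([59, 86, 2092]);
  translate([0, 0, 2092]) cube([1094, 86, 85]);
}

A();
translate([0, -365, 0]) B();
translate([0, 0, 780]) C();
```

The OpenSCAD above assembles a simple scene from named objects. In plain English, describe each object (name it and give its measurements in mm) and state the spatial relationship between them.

A is a table: top 1398 mm (x) × 927 mm (y), 36 mm thick, upper face at z = 780 mm, on four round legs of 78 mm diameter, each leg's bounding box inset 58 mm from the nearest pair of top edges, running from z = 0 to the bottom of the top.

B is a bookshelf 1036 mm wide overall, 315 mm deep and 1827 mm tall. The two sides are 30 mm thick vertical panels. 6 horizontal shelves of 31 mm thickness span between the inner faces of the sides; the lowest shelf sits on the floor and shelves are stacked with a clear vertical gap of 315 mm between each pair.

C is a door frame. The clear opening is 976 mm wide and 2092 mm high. Two 59 mm wide jambs, 86 mm deep, stand either side of the opening from the floor to the top of the opening. A 85 mm thick head sits across the top of both jambs, spanning the full outside width of the frame.

The bookshelf is on the floor beside the table on its −y side. The door frame is on top of the table.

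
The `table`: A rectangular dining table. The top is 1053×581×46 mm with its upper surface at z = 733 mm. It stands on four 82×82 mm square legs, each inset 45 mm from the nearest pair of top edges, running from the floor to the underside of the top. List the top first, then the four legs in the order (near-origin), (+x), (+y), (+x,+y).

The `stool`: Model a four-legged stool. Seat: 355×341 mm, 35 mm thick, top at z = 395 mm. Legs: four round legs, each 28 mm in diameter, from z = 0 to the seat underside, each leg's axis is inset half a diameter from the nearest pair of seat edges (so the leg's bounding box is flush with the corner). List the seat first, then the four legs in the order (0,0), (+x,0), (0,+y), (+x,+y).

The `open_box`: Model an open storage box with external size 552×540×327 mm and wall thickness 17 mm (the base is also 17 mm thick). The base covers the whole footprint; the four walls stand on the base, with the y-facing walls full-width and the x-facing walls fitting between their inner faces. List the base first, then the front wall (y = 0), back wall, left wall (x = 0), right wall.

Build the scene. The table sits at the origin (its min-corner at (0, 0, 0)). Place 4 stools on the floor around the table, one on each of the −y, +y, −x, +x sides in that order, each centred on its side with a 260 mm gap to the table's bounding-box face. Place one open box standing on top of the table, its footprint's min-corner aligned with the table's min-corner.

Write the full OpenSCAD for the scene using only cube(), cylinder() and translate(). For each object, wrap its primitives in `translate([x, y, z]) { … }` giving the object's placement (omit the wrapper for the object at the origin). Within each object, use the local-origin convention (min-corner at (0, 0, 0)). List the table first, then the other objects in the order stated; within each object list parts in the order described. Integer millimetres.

translate([0, 0, 687]) cube([1053, 581, 46]);
translate([45, 45, 0]) cube([82, 82, 687]);
translate([926, 45, 0]) cube([82, 82, 687]);
translate([45, 454, 0]) cube([82, 82, 687]);
translate([926, 454, 0]) cube([82, 82, 687]);
translate([349, -601, 0]) {
  translate([0, 0, 360]) cube([355, 341, 35]);
  translate([14, 14, 0]) cylinder(h = 360, r = 14);
  translate([341, 14, 0]) cylinder(h = 360, r = 14);
  translate([14, 327, 0]) cylinder(h = 360, r = 14);
  translate([341, 327, 0]) cylinder(h = 360, r = 14);
}
translate([349, 841, 0]) {
  translate([0, 0, 360]) cube([355, 341, 35]);
  translate([14, 14, 0]) cylinder(h = 360, r = 14);
  translate([341, 14, 0]) cylinder(h = 360, r = 14);
  translate([14, 327, 0]) cylinder(h = 360, r = 14);
  translate([341, 327, 0]) cylinder(h = 360, r = 14);
}
translate([-615, 120, 0]) {
  translate([0, 0, 360]) cube([355, 341, 35]);
  translate([14, 14, 0]) cylinder(h = 360, r = 14);
  translate([341, 14, 0]) cylinder(h = 360, r = 14);
  translate([14, 327, 0]) cylinder(h = 360, r = 14);
  translate([341, 327, 0]) cylinder(h = 360, r = 14);
}
translate([1313, 120, 0]) {
  translate([0, 0, 360]) cube([355, 341, 35]);
  translate([14, 14, 0]) cylinder(h = 360, r = 14);
  translate([341, 14, 0]) cylinder(h = 360, r = 14);
  translate([14, 327, 0]) cylinder(h = 360, r = 14);
  translate([341, 327, 0]) cylinder(h = 360, r = 14);
}
translate([0, 0, 733]) {
  cube([552, 540, 17]);
  translate([0, 0, 17]) cube([552, 17, 310]);
  translate([0, 523, 17]) cube([552, 17, 310]);
  translate([0, 17, 17]) cube([17, 506, 310]);
  translate([535, 17, 17]) cube([17, 506, 310]);
}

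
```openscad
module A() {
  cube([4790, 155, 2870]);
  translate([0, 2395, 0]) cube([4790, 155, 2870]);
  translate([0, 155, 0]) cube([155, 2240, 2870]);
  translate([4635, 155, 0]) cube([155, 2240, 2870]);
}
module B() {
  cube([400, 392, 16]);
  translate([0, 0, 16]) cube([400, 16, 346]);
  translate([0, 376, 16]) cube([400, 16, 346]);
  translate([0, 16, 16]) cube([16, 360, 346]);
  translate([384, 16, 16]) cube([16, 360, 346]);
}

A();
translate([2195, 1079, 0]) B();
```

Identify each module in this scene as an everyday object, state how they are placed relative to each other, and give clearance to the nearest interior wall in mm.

A is a house frame. B is an open box. The open box sits inside the house frame, centred. The clearance to the nearest interior wall is 924 mm.

Clearances: x = 2040, y = 924; minimum 924 mm.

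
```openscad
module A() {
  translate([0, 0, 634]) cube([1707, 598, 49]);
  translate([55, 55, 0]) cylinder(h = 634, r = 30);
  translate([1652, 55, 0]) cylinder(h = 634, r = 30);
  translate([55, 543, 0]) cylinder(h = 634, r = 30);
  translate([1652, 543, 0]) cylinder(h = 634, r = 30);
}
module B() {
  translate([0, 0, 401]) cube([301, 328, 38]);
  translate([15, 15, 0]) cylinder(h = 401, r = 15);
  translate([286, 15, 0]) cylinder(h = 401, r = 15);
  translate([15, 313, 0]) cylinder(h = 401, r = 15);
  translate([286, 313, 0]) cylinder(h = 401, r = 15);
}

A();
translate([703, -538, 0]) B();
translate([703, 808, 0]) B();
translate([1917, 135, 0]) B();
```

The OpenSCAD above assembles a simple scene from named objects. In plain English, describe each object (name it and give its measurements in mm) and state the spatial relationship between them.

A is a table with a 1707×598 mm rectangular top, 49 mm thick, top surface at z = 683 mm, supported by four round legs of 60 mm diameter, each leg's bounding box inset 25 mm from the nearest pair of top edges, running from the floor.

B is a four-legged stool. The seat is 301×328 mm, 38 mm thick, top at z = 439 mm. It stands on four round legs, each 30 mm in diameter, from z = 0 to the seat underside, each leg's axis is inset half a diameter from the nearest pair of seat edges (so the leg's bounding box is flush with the corner).

Three stools sit around the table at the −y, +y, +x sides.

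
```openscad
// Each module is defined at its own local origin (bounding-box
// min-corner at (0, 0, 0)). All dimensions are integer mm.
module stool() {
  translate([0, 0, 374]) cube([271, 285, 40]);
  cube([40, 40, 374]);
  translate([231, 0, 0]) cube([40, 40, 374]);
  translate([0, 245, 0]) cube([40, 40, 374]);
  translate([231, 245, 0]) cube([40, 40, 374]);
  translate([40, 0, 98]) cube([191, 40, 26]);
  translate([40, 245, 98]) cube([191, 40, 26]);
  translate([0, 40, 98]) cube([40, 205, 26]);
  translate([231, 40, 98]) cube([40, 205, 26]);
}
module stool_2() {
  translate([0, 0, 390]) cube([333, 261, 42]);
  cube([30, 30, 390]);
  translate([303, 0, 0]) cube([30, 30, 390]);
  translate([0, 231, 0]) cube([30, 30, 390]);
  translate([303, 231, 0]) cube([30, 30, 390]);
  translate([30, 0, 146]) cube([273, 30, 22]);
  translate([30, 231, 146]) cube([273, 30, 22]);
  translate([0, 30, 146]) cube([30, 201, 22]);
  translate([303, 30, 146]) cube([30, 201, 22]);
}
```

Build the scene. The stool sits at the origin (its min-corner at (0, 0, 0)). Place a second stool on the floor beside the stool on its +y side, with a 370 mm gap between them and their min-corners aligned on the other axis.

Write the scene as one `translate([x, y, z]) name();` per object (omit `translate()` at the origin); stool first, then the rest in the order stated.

stool();
translate([0, 655, 0]) stool_2();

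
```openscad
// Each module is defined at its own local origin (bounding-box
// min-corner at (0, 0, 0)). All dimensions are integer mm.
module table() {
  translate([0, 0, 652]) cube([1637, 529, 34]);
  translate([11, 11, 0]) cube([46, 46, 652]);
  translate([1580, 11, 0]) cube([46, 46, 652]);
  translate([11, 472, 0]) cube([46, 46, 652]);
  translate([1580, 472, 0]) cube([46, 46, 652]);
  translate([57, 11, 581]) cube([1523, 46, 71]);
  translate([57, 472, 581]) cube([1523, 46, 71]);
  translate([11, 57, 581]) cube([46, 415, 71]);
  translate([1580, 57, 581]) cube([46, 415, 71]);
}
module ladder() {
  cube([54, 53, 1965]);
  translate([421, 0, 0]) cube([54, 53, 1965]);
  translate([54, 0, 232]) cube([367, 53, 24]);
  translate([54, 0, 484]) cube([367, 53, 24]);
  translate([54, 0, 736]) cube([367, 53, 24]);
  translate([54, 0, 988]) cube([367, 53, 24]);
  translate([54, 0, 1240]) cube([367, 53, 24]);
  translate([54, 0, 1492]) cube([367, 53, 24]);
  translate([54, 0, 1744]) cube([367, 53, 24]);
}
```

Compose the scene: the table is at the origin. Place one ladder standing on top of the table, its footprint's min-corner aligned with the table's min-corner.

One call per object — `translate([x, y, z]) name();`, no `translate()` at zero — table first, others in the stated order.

table();
translate([0, 0, 686]) ladder();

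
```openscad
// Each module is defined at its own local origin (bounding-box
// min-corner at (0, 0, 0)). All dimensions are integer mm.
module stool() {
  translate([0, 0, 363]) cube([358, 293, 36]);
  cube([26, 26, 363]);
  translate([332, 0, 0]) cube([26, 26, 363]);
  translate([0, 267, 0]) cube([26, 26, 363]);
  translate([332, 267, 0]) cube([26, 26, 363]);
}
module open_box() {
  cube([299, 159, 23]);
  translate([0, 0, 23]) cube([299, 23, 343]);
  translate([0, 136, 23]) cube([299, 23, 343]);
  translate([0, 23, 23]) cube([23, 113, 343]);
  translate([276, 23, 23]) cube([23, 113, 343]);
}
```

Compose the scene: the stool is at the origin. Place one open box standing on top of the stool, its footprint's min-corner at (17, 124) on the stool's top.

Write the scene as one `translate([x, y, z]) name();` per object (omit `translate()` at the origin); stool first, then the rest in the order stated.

stool();
translate([17, 124, 399]) open_box();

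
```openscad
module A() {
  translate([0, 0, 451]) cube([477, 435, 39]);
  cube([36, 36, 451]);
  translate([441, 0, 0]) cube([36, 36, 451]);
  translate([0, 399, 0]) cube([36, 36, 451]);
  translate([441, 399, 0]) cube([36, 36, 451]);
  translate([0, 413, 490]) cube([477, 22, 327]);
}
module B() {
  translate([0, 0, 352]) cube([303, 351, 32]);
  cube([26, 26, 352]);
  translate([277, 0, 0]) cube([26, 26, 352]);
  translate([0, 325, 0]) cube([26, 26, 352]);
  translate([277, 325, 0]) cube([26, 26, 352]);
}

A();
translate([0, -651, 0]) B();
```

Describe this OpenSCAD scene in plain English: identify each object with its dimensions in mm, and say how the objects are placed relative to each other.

A is a chair: 477×435 mm seat, 39 mm thick, top at z = 490 mm, on four 36 mm square corner legs flush with the seat edges. A 22 mm thick backrest slab spans the full seat width, extending 327 mm above the seat top, its back face flush with the seat's +y edge.

B is a simple wooden stool: a rectangular seat 303 mm (x) by 351 mm (y), 32 mm thick, top face at z = 384 mm, on four square legs, each 26×26 mm in cross-section. The legs rest on z = 0, each flush with a corner of the seat.

The stool is on the floor beside the chair on its −y side.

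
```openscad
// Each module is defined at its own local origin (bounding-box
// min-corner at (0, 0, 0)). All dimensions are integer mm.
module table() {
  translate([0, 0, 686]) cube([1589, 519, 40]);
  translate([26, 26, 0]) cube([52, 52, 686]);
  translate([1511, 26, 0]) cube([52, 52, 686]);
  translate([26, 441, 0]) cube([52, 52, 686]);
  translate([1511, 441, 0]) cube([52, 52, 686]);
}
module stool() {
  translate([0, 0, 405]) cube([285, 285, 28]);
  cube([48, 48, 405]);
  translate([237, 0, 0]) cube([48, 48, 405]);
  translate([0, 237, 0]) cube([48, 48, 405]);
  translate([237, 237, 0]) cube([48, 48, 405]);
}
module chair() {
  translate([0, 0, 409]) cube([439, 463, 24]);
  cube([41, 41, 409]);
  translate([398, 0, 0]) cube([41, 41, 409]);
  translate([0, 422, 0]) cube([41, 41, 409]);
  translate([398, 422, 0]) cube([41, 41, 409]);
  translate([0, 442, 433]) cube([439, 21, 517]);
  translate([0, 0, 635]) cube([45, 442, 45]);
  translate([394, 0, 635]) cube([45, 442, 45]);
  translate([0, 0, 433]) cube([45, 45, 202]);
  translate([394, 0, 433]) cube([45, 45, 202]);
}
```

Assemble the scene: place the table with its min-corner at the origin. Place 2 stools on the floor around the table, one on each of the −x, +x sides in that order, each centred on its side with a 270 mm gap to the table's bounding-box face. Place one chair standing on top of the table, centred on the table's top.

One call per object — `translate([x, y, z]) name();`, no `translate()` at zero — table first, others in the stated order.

table();
translate([-555, 117, 0]) stool();
translate([1859, 117, 0]) stool();
translate([575, 28, 726]) chair();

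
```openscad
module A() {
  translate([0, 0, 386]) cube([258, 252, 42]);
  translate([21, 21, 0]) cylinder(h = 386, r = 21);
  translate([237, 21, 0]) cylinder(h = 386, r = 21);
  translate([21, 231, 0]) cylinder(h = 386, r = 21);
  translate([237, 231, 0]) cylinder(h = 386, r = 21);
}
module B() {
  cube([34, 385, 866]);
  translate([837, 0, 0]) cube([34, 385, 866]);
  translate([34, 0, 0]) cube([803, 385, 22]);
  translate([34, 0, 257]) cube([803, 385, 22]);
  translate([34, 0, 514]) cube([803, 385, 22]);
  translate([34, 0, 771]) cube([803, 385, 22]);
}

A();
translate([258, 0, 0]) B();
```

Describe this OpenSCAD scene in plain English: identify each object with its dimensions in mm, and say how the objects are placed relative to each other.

A is a four-legged stool. The seat is 258×252 mm, 42 mm thick, top at z = 428 mm. It stands on four round legs, each 42 mm in diameter, from z = 0 to the seat underside, each leg's axis is inset half a diameter from the nearest pair of seat edges (so the leg's bounding box is flush with the corner).

B is a bookshelf 871 mm wide overall, 385 mm deep and 866 mm tall. The two sides are 34 mm thick vertical panels. 4 horizontal shelves of 22 mm thickness span between the inner faces of the sides; the lowest shelf sits on the floor and shelves are stacked with a clear vertical gap of 235 mm between each pair.

The bookshelf is against the stool's +x side, with their −y faces flush.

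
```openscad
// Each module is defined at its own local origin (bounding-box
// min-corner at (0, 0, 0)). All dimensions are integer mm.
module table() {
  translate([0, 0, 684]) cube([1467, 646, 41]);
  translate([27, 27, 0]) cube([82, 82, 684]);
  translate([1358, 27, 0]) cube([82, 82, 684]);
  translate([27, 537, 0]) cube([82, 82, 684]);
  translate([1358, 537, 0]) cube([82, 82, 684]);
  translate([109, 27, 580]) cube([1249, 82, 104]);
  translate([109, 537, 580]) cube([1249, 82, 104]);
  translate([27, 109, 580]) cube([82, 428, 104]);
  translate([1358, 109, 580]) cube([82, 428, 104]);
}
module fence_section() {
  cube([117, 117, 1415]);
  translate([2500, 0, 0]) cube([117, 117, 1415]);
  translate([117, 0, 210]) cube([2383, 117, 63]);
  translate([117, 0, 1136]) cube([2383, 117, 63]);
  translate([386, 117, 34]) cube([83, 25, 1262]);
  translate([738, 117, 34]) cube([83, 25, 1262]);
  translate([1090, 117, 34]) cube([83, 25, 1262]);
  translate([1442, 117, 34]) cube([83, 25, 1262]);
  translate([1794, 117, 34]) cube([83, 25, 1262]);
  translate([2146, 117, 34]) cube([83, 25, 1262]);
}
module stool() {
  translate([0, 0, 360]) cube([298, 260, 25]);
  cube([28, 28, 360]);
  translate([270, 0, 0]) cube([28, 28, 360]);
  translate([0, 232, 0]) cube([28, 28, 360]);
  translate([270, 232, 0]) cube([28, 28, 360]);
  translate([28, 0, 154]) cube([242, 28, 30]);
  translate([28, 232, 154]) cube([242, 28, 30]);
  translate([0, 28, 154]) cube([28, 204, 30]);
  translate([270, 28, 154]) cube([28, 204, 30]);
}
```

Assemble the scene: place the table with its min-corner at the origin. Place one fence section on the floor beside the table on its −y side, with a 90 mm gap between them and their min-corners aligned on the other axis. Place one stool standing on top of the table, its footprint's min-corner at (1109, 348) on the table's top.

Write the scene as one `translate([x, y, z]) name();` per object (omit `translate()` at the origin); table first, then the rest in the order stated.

table();
translate([0, -232, 0]) fence_section();
translate([1109, 348, 725]) stool();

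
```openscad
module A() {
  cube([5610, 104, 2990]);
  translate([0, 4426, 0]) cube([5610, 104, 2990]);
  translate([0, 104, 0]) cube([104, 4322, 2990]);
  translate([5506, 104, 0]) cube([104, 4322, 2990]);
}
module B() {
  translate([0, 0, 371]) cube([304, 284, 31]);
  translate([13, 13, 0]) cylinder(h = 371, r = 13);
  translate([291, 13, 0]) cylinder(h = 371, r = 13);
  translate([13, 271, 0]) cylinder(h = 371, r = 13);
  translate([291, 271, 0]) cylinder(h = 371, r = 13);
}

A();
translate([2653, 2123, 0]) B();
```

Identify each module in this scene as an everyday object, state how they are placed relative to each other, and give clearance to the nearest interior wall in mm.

A is a house frame. B is a stool. The stool sits inside the house frame, centred. The clearance to the nearest interior wall is 2019 mm.

Clearances: x = 2549, y = 2019; minimum 2019 mm.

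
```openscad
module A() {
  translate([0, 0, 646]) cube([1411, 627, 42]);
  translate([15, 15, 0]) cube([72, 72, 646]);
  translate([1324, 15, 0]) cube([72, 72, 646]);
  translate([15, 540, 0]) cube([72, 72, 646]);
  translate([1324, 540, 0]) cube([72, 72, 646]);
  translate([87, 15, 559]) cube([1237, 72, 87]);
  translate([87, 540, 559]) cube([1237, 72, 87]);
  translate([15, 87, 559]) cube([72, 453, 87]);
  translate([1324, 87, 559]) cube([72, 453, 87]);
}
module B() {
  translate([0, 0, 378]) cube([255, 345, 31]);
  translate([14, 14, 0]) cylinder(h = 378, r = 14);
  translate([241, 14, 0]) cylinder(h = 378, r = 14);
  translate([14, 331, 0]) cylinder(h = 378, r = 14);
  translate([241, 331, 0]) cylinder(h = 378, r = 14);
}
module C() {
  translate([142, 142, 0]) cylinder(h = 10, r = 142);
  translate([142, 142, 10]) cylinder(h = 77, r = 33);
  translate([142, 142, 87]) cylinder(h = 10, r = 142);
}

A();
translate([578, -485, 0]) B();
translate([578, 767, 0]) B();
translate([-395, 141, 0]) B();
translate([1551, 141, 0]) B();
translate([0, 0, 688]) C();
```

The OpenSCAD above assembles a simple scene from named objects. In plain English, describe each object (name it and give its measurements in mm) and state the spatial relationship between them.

A is a rectangular dining table. The top is 1411×627×42 mm with its upper surface at z = 688 mm. It stands on four 72×72 mm square legs, each inset 15 mm from the nearest pair of top edges, running from the floor to the underside of the top. Four apron rails, 72 mm thick and 87 mm tall, run between adjacent legs with their top edges flush with the underside of the top and their outer faces flush with the legs' outer faces.

B is a four-legged stool. The seat is 255×345 mm, 31 mm thick, top at z = 409 mm. It stands on four round legs, each 28 mm in diameter, from z = 0 to the seat underside, each leg's axis is inset half a diameter from the nearest pair of seat edges (so the leg's bounding box is flush with the corner).

C is a spool: two coaxial disc flanges of radius 142 mm and thickness 10 mm, joined by a core cylinder of radius 33 mm and height 77 mm. The lower flange rests on z = 0 and the three cylinders share a vertical axis.

Four stools sit around the table at the −y, +y, −x, +x sides. The spool is on top of the table.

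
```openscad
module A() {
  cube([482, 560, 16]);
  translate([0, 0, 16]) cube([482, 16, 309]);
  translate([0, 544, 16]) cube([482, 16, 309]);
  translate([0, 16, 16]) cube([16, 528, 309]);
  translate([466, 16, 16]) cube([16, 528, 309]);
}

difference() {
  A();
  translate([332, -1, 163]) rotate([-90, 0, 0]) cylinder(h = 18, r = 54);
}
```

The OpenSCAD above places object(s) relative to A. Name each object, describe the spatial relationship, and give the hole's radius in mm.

A is an open box. The open box has a circular hole through its front wall. The hole's radius is 54 mm.

The subtracted cylinder has r = 54 mm.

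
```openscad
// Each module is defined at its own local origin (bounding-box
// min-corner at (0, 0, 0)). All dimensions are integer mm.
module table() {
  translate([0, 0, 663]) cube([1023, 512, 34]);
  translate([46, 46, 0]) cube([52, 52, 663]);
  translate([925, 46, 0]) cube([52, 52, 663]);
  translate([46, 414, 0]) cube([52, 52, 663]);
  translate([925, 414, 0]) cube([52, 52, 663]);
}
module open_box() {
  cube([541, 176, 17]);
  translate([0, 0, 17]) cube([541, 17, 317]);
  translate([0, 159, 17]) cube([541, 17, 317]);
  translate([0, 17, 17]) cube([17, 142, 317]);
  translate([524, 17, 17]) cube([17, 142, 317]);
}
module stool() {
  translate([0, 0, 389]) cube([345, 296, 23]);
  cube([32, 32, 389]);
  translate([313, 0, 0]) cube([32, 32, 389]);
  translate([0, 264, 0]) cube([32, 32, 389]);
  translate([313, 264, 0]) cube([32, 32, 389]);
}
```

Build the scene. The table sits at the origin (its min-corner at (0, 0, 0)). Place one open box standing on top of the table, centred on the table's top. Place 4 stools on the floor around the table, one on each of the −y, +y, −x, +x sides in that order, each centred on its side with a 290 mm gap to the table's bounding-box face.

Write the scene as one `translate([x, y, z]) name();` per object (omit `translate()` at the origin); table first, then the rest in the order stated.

table();
translate([241, 168, 697]) open_box();
translate([339, -586, 0]) stool();
translate([339, 802, 0]) stool();
translate([-635, 108, 0]) stool();
translate([1313, 108, 0]) stool();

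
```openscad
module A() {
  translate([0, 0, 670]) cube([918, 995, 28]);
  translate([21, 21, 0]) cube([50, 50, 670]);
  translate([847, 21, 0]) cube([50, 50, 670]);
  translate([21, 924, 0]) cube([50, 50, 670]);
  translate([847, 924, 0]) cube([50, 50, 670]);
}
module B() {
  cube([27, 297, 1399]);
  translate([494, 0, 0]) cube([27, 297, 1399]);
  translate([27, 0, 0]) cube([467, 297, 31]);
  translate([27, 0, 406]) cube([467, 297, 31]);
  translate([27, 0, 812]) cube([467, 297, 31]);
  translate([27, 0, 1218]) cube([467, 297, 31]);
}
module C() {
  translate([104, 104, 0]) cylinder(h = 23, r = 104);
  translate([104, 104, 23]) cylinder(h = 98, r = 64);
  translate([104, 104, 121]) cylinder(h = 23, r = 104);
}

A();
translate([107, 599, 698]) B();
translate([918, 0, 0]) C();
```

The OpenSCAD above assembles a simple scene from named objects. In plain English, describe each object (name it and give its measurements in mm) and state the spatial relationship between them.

A is a table with a 918×995 mm rectangular top, 28 mm thick, top surface at z = 698 mm, supported by four 50×50 mm square legs, each inset 21 mm from the nearest pair of top edges, running from the floor.

B is an open bookshelf. Two side panels, each 27 mm thick, 297 mm deep and 1399 mm tall, stand 521 mm apart (outside-to-outside). Between them sit 4 shelves, each 31 mm thick and 297 mm deep, spanning the full gap between the sides. The bottom shelf rests on the floor (its underside at z = 0) and the clear gap between one shelf's top and the next shelf's underside is 375 mm.

C is a spool: two coaxial disc flanges of radius 104 mm and thickness 23 mm, joined by a core cylinder of radius 64 mm and height 98 mm. The lower flange rests on z = 0 and the three cylinders share a vertical axis.

The bookshelf is on top of the table. The spool is against the table's +x side, with their −y faces flush.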